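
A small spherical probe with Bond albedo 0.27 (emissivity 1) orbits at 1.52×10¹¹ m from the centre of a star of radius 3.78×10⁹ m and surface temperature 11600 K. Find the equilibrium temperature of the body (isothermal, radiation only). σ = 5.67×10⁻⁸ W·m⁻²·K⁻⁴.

T ≈ 1200 K

The star's surface emits σT_*⁴; at distance d the flux is S = σT_*⁴(R_*/d)².
S = 5.67×10⁻⁸·(11600)⁴·(3.78×10⁹/1.52×10¹¹)² = 6.349×10⁵ W/m².
For an isothermal sphere T⁴ = (1−a)S/(4σ) = 2.044×10¹² K⁴.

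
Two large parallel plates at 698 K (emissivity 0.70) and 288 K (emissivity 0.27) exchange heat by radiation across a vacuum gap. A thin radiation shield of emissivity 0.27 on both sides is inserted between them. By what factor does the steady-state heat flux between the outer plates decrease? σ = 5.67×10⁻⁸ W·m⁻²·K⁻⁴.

Without shield: q₀ = σΔ(T⁴)/(1/ε₁+1/ε₂−1) with denominator 4.132.
With shield the two gaps are in series; the resistances add: (1/ε₁+1/ε_s−1)+(1/ε_s+1/ε₂−1) = 4.132+6.407 = 10.54.
Heat-flux ratio q₀/q = 10.54/4.132.

factor ≈ 2.55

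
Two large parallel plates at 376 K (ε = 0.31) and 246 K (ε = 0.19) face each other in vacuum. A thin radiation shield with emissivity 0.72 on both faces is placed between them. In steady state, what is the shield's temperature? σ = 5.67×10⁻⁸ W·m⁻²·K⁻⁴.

T_s ≈ 342 K

In steady state the net flux on the hot side equals that on the cold side.
σ(T₁⁴−T_s⁴)/D₁ = σ(T_s⁴−T₂⁴)/D₂, with D₁ = 1/ε₁+1/ε_s−1 = 3.615, D₂ = 1/ε_s+1/ε₂−1 = 5.652.
Solve for T_s⁴: T_s⁴ = (D₂·T₁⁴ + D₁·T₂⁴)/(D₁+D₂) = 1.362×10¹⁰ K⁴.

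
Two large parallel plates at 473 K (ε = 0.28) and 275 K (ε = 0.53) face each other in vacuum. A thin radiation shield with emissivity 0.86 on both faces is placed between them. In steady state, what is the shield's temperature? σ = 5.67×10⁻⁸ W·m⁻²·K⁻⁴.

In steady state the net flux on the hot side equals that on the cold side.
σ(T₁⁴−T_s⁴)/D₁ = σ(T_s⁴−T₂⁴)/D₂, with D₁ = 1/ε₁+1/ε_s−1 = 3.734, D₂ = 1/ε_s+1/ε₂−1 = 2.050.
Solve for T_s⁴: T_s⁴ = (D₂·T₁⁴ + D₁·T₂⁴)/(D₁+D₂) = 2.143×10¹⁰ K⁴.

T_s ≈ 383 K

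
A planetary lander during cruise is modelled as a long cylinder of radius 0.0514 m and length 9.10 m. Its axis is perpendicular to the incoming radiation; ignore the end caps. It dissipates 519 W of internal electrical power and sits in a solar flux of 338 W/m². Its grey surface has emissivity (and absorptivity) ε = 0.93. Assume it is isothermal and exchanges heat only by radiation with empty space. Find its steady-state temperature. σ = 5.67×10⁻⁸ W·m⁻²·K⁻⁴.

At steady state, absorbed solar power + internal power = radiated power.
Absorbed: α·S·A_cross = 0.93·338·0.9355 = 294.1 W (cross-section 2rL).
Total input = 294.1 + 519 = 813.1 W.
Radiated: εσ·A_surf·T⁴ with A_surf = 2πrL = 2.939 m².
T⁴ = 813.1/(0.93·5.67×10⁻⁸·2.939) = 5.247×10⁹ K⁴.

T ≈ 269 K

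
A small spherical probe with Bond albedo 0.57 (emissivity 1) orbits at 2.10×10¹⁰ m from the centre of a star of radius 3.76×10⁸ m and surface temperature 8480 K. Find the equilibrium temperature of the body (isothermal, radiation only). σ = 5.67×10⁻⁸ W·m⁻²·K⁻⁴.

T ≈ 650 K

The star's surface emits σT_*⁴; at distance d the flux is S = σT_*⁴(R_*/d)².
S = 5.67×10⁻⁸·(8480)⁴·(3.76×10⁸/2.10×10¹⁰)² = 93990 W/m².
For an isothermal sphere T⁴ = (1−a)S/(4σ) = 1.782×10¹¹ K⁴.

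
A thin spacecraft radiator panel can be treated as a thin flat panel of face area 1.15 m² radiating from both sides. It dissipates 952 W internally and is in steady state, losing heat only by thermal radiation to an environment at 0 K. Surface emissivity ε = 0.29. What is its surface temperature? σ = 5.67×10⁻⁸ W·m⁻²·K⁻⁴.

Steady state: internal power = radiated power, P = εσA T⁴.
Radiating area A = 2·1.15 = 2.300 m².
T⁴ = P/(εσA) = 952/(0.29·5.67×10⁻⁸·2.300) = 2.517×10¹⁰ K⁴.
T = (2.517×10¹⁰)^(1/4).

T ≈ 398 K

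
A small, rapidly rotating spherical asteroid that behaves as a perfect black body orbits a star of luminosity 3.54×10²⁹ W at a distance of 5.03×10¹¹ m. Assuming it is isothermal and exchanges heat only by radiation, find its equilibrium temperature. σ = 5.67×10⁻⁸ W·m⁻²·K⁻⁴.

T ≈ 837 K

First find the stellar flux at distance d: S = L/(4πd²) = 3.54×10²⁹/(4π·(5.03×10¹¹)²) = 1.113×10⁵ W/m².
For an isothermal sphere, absorbed (1−a)S·πr² = emitted σ·4πr²·T⁴, so T⁴ = (1−a)S/(4σ).
T⁴ = 1.00·1.113×10⁵/(4·5.67×10⁻⁸) = 4.909×10¹¹ K⁴.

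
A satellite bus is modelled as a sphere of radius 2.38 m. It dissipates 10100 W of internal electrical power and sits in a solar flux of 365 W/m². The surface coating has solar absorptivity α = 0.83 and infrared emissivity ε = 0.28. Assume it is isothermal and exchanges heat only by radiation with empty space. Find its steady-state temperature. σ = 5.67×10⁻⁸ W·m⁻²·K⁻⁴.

At steady state, absorbed solar power + internal power = radiated power.
Absorbed: α·S·A_cross = 0.83·365·17.80 = 5391 W (cross-section πr²).
Total input = 5391 + 10100 = 15490 W.
Radiated: εσ·A_surf·T⁴ with A_surf = 4πr² = 71.18 m².
T⁴ = 15490/(0.28·5.67×10⁻⁸·71.18) = 1.371×10¹⁰ K⁴.

T ≈ 342 K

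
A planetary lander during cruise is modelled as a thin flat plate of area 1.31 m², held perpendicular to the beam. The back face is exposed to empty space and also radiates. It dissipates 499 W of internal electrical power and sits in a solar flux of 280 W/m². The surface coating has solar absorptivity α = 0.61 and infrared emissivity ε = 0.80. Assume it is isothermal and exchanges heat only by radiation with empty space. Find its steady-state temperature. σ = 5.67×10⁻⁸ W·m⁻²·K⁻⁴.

At steady state, absorbed solar power + internal power = radiated power.
Absorbed: α·S·A_cross = 0.61·280·1.310 = 223.7 W (cross-section A).
Total input = 223.7 + 499 = 722.7 W.
Radiated: εσ·A_surf·T⁴ with A_surf = 2A = 2.620 m².
T⁴ = 722.7/(0.80·5.67×10⁻⁸·2.620) = 6.082×10⁹ K⁴.

T ≈ 279 K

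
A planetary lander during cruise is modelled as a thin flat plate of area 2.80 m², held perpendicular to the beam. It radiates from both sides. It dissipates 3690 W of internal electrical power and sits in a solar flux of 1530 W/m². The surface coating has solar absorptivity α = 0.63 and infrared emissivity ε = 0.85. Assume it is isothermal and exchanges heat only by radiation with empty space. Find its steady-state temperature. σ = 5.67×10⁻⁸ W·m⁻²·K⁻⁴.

T ≈ 392 K

At steady state, absorbed solar power + internal power = radiated power.
Absorbed: α·S·A_cross = 0.63·1530·2.800 = 2699 W (cross-section A).
Total input = 2699 + 3690 = 6389 W.
Radiated: εσ·A_surf·T⁴ with A_surf = 2A = 5.600 m².
T⁴ = 6389/(0.85·5.67×10⁻⁸·5.600) = 2.367×10¹⁰ K⁴.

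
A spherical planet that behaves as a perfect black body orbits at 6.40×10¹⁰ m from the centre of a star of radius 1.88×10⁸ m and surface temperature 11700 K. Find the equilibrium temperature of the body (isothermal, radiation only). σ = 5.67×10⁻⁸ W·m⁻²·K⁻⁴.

The star's surface emits σT_*⁴; at distance d the flux is S = σT_*⁴(R_*/d)².
S = 5.67×10⁻⁸·(11700)⁴·(1.88×10⁸/6.40×10¹⁰)² = 9168 W/m².
For an isothermal sphere T⁴ = (1−a)S/(4σ) = 4.042×10¹⁰ K⁴.

T ≈ 448 K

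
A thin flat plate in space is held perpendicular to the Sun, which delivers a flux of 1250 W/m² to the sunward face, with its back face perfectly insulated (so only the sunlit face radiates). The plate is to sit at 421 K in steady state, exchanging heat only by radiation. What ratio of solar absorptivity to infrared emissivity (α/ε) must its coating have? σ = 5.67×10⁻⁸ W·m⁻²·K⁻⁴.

α/ε ≈ 1.42

Balance: αS·A = εσ·1A·T⁴ ⇒ α/ε = σT⁴/S.
α/ε = 5.67×10⁻⁸·(421)⁴/1250 = 5.67×10⁻⁸·3.141×10¹⁰/1250.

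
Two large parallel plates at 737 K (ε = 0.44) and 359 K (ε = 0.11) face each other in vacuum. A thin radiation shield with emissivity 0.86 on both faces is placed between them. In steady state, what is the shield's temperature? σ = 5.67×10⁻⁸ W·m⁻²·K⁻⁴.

In steady state the net flux on the hot side equals that on the cold side.
σ(T₁⁴−T_s⁴)/D₁ = σ(T_s⁴−T₂⁴)/D₂, with D₁ = 1/ε₁+1/ε_s−1 = 2.436, D₂ = 1/ε_s+1/ε₂−1 = 9.254.
Solve for T_s⁴: T_s⁴ = (D₂·T₁⁴ + D₁·T₂⁴)/(D₁+D₂) = 2.370×10¹¹ K⁴.

T_s ≈ 698 K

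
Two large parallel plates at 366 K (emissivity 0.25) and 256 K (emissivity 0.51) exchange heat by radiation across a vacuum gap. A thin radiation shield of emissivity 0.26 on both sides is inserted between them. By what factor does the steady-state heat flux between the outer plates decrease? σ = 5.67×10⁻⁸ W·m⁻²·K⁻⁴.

factor ≈ 2.35

Without shield: q₀ = σΔ(T⁴)/(1/ε₁+1/ε₂−1) with denominator 4.961.
With shield the two gaps are in series; the resistances add: (1/ε₁+1/ε_s−1)+(1/ε_s+1/ε₂−1) = 6.846+4.807 = 11.65.
Heat-flux ratio q₀/q = 11.65/4.961.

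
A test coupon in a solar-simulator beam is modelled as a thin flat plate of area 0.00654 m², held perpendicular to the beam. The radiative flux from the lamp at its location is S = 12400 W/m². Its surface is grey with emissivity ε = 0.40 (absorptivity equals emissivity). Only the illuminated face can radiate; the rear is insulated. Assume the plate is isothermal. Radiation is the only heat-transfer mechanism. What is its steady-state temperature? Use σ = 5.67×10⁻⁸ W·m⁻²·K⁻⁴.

T ≈ 684 K

At equilibrium, absorbed power = emitted power.
Absorbing cross-section = A = 0.006540 m²; emitting surface = A = 0.006540 m² (ratio 1).
εS·A_cross = εσ·A_surf·T⁴  ⇒  T⁴ = S/(1σ)   (ε cancels).
T⁴ = 12400/(1·5.67×10⁻⁸) = 2.187×10¹¹ K⁴.
T = (2.187×10¹¹)^(1/4).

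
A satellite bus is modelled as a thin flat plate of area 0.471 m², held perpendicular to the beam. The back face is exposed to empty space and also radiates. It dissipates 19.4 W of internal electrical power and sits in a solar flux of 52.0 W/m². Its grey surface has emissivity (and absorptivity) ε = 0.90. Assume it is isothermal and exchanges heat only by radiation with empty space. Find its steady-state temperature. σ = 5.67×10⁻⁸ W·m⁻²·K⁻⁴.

T ≈ 171 K

At steady state, absorbed solar power + internal power = radiated power.
Absorbed: α·S·A_cross = 0.90·52.0·0.4710 = 22.04 W (cross-section A).
Total input = 22.04 + 19.4 = 41.44 W.
Radiated: εσ·A_surf·T⁴ with A_surf = 2A = 0.9420 m².
T⁴ = 41.44/(0.90·5.67×10⁻⁸·0.9420) = 8.621×10⁸ K⁴.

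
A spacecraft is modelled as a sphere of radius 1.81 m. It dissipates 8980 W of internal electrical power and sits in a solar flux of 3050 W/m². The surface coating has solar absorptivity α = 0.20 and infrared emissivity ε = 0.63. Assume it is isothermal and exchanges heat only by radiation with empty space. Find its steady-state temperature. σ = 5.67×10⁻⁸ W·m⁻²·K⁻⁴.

At steady state, absorbed solar power + internal power = radiated power.
Absorbed: α·S·A_cross = 0.20·3050·10.29 = 6278 W (cross-section πr²).
Total input = 6278 + 8980 = 15260 W.
Radiated: εσ·A_surf·T⁴ with A_surf = 4πr² = 41.17 m².
T⁴ = 15260/(0.63·5.67×10⁻⁸·41.17) = 1.038×10¹⁰ K⁴.

T ≈ 319 K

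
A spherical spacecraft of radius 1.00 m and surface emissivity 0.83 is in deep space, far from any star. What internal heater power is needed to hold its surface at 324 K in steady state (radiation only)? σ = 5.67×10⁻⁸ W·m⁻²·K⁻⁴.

P = εσ·4πr²·T⁴.
4πr² = 12.57 m²; T⁴ = 1.102×10¹⁰ K⁴.
P = 0.83·5.67×10⁻⁸·12.57·1.102×10¹⁰.

P ≈ 6520 W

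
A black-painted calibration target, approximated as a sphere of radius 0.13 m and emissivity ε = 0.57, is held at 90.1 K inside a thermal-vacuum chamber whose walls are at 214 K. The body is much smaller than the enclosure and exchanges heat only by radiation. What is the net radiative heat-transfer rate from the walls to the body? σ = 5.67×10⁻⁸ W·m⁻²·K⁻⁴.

For a small grey body in a large enclosure: P_net = εσA(T_body⁴ − T_wall⁴).
A = 4πr² = 0.2124 m²; T_body⁴ − T_wall⁴ = 6.590×10⁷ − 2.097×10⁹ = -2.031×10⁹ K⁴.
|P_net| = 0.57·5.67×10⁻⁸·0.2124·2.031×10⁹.

P_net ≈ 13.9 W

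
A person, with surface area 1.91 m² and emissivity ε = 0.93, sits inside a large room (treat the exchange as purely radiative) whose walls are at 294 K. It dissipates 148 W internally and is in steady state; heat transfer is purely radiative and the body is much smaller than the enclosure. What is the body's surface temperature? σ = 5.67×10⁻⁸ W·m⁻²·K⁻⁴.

For a small grey body in a large enclosure, net radiated power = εσA(T⁴ − T_w⁴).
Steady state: P = εσA(T⁴ − T_w⁴) with A = 1.91 m².
T⁴ = P/(εσA) + T_w⁴ = 148/(0.93·5.67×10⁻⁸·1.910) + (294)⁴
    = 1.469×10⁹ + 7.471×10⁹ = 8.941×10⁹ K⁴.

T ≈ 307 K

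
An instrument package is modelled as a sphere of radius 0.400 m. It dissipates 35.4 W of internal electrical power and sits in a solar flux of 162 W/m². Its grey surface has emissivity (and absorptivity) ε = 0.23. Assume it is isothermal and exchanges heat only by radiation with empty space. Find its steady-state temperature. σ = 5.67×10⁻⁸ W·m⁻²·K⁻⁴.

At steady state, absorbed solar power + internal power = radiated power.
Absorbed: α·S·A_cross = 0.23·162·0.5027 = 18.73 W (cross-section πr²).
Total input = 18.73 + 35.4 = 54.13 W.
Radiated: εσ·A_surf·T⁴ with A_surf = 4πr² = 2.011 m².
T⁴ = 54.13/(0.23·5.67×10⁻⁸·2.011) = 2.064×10⁹ K⁴.

T ≈ 213 K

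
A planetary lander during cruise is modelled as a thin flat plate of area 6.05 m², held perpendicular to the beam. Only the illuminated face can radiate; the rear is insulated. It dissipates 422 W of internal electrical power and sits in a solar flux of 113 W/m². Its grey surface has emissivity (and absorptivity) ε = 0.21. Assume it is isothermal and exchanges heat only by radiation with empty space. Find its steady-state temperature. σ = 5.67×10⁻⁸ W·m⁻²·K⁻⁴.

At steady state, absorbed solar power + internal power = radiated power.
Absorbed: α·S·A_cross = 0.21·113·6.050 = 143.6 W (cross-section A).
Total input = 143.6 + 422 = 565.6 W.
Radiated: εσ·A_surf·T⁴ with A_surf = A = 6.050 m².
T⁴ = 565.6/(0.21·5.67×10⁻⁸·6.050) = 7.851×10⁹ K⁴.

T ≈ 298 K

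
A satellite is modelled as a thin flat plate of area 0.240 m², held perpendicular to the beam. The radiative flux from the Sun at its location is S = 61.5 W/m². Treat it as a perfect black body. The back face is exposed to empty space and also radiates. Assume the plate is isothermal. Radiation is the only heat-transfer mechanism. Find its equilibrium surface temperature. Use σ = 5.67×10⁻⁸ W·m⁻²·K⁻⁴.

At equilibrium, absorbed power = emitted power.
Absorbing cross-section = A = 0.2400 m²; emitting surface = 2A = 0.4800 m² (ratio 2).
S·A_cross = εσ·A_surf·T⁴  ⇒  T⁴ = S/(2σ).
T⁴ = 1.00·61.5/(2·5.67×10⁻⁸) = 5.423×10⁸ K⁴.
T = (5.423×10⁸)^(1/4).

T ≈ 153 K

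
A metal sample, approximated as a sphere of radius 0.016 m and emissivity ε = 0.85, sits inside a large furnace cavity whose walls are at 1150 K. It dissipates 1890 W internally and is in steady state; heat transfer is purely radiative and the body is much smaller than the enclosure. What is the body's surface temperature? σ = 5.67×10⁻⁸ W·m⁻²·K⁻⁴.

For a small grey body in a large enclosure, net radiated power = εσA(T⁴ − T_w⁴).
Steady state: P = εσA(T⁴ − T_w⁴) with A = 4πr² = 0.003217 m².
T⁴ = P/(εσA) + T_w⁴ = 1890/(0.85·5.67×10⁻⁸·0.003217) + (1150)⁴
    = 1.219×10¹³ + 1.749×10¹² = 1.394×10¹³ K⁴.

T ≈ 1930 K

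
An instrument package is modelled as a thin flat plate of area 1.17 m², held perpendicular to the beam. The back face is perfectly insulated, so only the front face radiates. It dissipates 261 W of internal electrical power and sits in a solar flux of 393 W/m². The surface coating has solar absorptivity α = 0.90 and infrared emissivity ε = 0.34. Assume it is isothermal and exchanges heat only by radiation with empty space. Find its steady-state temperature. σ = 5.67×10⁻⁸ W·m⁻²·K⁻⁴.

At steady state, absorbed solar power + internal power = radiated power.
Absorbed: α·S·A_cross = 0.90·393·1.170 = 413.8 W (cross-section A).
Total input = 413.8 + 261 = 674.8 W.
Radiated: εσ·A_surf·T⁴ with A_surf = A = 1.170 m².
T⁴ = 674.8/(0.34·5.67×10⁻⁸·1.170) = 2.992×10¹⁰ K⁴.

T ≈ 416 K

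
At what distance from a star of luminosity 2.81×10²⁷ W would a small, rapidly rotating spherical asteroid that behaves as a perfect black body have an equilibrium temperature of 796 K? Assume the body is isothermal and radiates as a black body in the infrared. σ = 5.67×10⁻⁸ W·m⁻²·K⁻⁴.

d ≈ 4.96×10¹⁰ m

For an isothermal black-emitting sphere, (1−a)S·πr² = σ·4πr²·T⁴ ⇒ S = 4σT⁴/(1−a).
S = 4·5.67×10⁻⁸·(796)⁴/1.00 = 91050 W/m².
Flux falls as S = L/(4πd²), so d = √(L/(4πS)) = √(2.81×10²⁷/(4π·91050)).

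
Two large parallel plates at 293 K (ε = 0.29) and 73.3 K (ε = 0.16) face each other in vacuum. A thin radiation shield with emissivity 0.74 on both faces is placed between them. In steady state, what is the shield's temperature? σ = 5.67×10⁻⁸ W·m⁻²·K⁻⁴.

In steady state the net flux on the hot side equals that on the cold side.
σ(T₁⁴−T_s⁴)/D₁ = σ(T_s⁴−T₂⁴)/D₂, with D₁ = 1/ε₁+1/ε_s−1 = 3.800, D₂ = 1/ε_s+1/ε₂−1 = 6.601.
Solve for T_s⁴: T_s⁴ = (D₂·T₁⁴ + D₁·T₂⁴)/(D₁+D₂) = 4.688×10⁹ K⁴.

T_s ≈ 262 K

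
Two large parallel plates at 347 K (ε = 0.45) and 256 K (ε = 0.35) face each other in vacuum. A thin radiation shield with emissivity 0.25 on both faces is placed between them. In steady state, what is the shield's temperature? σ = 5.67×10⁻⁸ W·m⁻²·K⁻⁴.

In steady state the net flux on the hot side equals that on the cold side.
σ(T₁⁴−T_s⁴)/D₁ = σ(T_s⁴−T₂⁴)/D₂, with D₁ = 1/ε₁+1/ε_s−1 = 5.222, D₂ = 1/ε_s+1/ε₂−1 = 5.857.
Solve for T_s⁴: T_s⁴ = (D₂·T₁⁴ + D₁·T₂⁴)/(D₁+D₂) = 9.689×10⁹ K⁴.

T_s ≈ 314 K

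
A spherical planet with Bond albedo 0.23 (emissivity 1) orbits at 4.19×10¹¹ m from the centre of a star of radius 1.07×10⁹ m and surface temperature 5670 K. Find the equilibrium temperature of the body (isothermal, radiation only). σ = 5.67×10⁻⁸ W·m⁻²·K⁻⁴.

The star's surface emits σT_*⁴; at distance d the flux is S = σT_*⁴(R_*/d)².
S = 5.67×10⁻⁸·(5670)⁴·(1.07×10⁹/4.19×10¹¹)² = 382.2 W/m².
For an isothermal sphere T⁴ = (1−a)S/(4σ) = 1.297×10⁹ K⁴.

T ≈ 190 K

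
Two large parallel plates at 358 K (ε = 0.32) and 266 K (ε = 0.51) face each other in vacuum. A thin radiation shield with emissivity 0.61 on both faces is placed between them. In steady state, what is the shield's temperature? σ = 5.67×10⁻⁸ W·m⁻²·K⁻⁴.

T_s ≈ 314 K

In steady state the net flux on the hot side equals that on the cold side.
σ(T₁⁴−T_s⁴)/D₁ = σ(T_s⁴−T₂⁴)/D₂, with D₁ = 1/ε₁+1/ε_s−1 = 3.764, D₂ = 1/ε_s+1/ε₂−1 = 2.600.
Solve for T_s⁴: T_s⁴ = (D₂·T₁⁴ + D₁·T₂⁴)/(D₁+D₂) = 9.672×10⁹ K⁴.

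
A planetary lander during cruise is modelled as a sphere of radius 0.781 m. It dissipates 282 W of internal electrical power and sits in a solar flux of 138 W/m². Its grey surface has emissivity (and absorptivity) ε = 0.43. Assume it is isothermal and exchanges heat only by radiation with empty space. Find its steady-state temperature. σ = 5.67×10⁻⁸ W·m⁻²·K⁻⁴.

T ≈ 215 K

At steady state, absorbed solar power + internal power = radiated power.
Absorbed: α·S·A_cross = 0.43·138·1.916 = 113.7 W (cross-section πr²).
Total input = 113.7 + 282 = 395.7 W.
Radiated: εσ·A_surf·T⁴ with A_surf = 4πr² = 7.665 m².
T⁴ = 395.7/(0.43·5.67×10⁻⁸·7.665) = 2.117×10⁹ K⁴.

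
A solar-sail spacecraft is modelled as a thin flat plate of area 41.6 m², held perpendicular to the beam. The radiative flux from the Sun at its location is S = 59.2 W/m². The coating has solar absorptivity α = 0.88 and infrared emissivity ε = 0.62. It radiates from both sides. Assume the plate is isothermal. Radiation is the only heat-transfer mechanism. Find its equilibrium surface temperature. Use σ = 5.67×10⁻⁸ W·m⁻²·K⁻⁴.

T ≈ 165 K

At equilibrium, absorbed power = emitted power.
Absorbing cross-section = A = 41.60 m²; emitting surface = 2A = 83.20 m² (ratio 2).
αS·A_cross = εσ·A_surf·T⁴  ⇒  T⁴ = αS/(ε·2σ).
T⁴ = 0.880·59.2/(0.62·2·5.67×10⁻⁸) = 7.410×10⁸ K⁴.
T = (7.410×10⁸)^(1/4).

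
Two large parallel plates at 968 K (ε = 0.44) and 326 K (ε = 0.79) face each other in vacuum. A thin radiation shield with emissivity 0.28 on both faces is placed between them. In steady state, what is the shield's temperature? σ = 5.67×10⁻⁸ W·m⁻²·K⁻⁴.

In steady state the net flux on the hot side equals that on the cold side.
σ(T₁⁴−T_s⁴)/D₁ = σ(T_s⁴−T₂⁴)/D₂, with D₁ = 1/ε₁+1/ε_s−1 = 4.844, D₂ = 1/ε_s+1/ε₂−1 = 3.837.
Solve for T_s⁴: T_s⁴ = (D₂·T₁⁴ + D₁·T₂⁴)/(D₁+D₂) = 3.944×10¹¹ K⁴.

T_s ≈ 792 K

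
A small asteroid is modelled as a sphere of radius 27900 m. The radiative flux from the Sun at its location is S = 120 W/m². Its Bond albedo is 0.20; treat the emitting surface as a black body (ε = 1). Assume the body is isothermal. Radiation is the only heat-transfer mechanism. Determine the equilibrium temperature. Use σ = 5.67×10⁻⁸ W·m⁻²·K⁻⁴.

T ≈ 143 K

At equilibrium, absorbed power = emitted power.
Absorbing cross-section = πr² = 2.445×10⁹ m²; emitting surface = 4πr² = 9.782×10⁹ m² (ratio 4).
(1−a)S·A_cross = εσ·A_surf·T⁴  ⇒  T⁴ = (1−a)S/(4σ).
T⁴ = 0.800·120/(4·5.67×10⁻⁸) = 4.233×10⁸ K⁴.
T = (4.233×10⁸)^(1/4).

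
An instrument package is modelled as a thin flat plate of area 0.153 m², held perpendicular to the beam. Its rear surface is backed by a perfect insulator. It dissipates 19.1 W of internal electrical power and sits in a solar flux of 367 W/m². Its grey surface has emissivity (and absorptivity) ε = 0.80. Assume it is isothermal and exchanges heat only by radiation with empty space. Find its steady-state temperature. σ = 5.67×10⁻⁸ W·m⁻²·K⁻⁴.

At steady state, absorbed solar power + internal power = radiated power.
Absorbed: α·S·A_cross = 0.80·367·0.1530 = 44.92 W (cross-section A).
Total input = 44.92 + 19.1 = 64.02 W.
Radiated: εσ·A_surf·T⁴ with A_surf = A = 0.1530 m².
T⁴ = 64.02/(0.80·5.67×10⁻⁸·0.1530) = 9.225×10⁹ K⁴.

T ≈ 310 K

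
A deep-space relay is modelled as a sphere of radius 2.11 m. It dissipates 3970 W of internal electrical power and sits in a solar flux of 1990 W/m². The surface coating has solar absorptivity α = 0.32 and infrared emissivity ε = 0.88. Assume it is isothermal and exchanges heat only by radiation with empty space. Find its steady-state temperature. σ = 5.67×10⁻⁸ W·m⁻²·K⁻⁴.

At steady state, absorbed solar power + internal power = radiated power.
Absorbed: α·S·A_cross = 0.32·1990·13.99 = 8907 W (cross-section πr²).
Total input = 8907 + 3970 = 12880 W.
Radiated: εσ·A_surf·T⁴ with A_surf = 4πr² = 55.95 m².
T⁴ = 12880/(0.88·5.67×10⁻⁸·55.95) = 4.613×10⁹ K⁴.

T ≈ 261 K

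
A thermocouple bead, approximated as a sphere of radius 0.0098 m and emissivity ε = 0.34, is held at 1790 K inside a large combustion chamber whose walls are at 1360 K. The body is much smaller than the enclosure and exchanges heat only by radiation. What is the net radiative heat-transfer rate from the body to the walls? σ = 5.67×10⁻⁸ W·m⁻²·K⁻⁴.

P_net ≈ 159 W

For a small grey body in a large enclosure: P_net = εσA(T_body⁴ − T_wall⁴).
A = 4πr² = 0.001207 m²; T_body⁴ − T_wall⁴ = 1.027×10¹³ − 3.421×10¹² = 6.845×10¹² K⁴.
|P_net| = 0.34·5.67×10⁻⁸·0.001207·6.845×10¹².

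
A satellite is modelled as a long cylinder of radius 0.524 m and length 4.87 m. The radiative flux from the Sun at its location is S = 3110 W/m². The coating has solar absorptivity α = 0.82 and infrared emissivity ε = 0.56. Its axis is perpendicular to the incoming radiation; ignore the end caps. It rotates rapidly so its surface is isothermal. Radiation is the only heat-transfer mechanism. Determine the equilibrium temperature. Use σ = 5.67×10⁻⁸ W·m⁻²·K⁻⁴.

At equilibrium, absorbed power = emitted power.
Absorbing cross-section = 2rL = 5.104 m²; emitting surface = 2πrL = 16.03 m² (ratio π).
αS·A_cross = εσ·A_surf·T⁴  ⇒  T⁴ = αS/(ε·πσ).
T⁴ = 0.820·3110/(0.56·π·5.67×10⁻⁸) = 2.557×10¹⁰ K⁴.
T = (2.557×10¹⁰)^(1/4).

T ≈ 400 K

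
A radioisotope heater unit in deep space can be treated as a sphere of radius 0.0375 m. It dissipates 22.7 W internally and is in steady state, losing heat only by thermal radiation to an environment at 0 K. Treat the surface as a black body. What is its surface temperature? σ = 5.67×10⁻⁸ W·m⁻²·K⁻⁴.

T ≈ 388 K

Steady state: internal power = radiated power, P = εσA T⁴.
Radiating area A = 4πr² = 0.01767 m².
T⁴ = P/(εσA) = 22.7/(1.0·5.67×10⁻⁸·0.01767) = 2.266×10¹⁰ K⁴.
T = (2.266×10¹⁰)^(1/4).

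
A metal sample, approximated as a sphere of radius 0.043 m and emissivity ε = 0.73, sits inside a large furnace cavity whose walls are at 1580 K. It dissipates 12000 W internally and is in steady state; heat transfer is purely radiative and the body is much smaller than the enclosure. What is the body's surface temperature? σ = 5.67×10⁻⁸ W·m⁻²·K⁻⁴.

For a small grey body in a large enclosure, net radiated power = εσA(T⁴ − T_w⁴).
Steady state: P = εσA(T⁴ − T_w⁴) with A = 4πr² = 0.02324 m².
T⁴ = P/(εσA) + T_w⁴ = 12000/(0.73·5.67×10⁻⁸·0.02324) + (1580)⁴
    = 1.248×10¹³ + 6.232×10¹² = 1.871×10¹³ K⁴.

T ≈ 2080 K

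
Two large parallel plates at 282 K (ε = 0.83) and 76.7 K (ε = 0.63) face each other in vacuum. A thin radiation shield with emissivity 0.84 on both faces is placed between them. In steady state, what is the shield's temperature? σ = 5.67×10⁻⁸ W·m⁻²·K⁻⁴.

In steady state the net flux on the hot side equals that on the cold side.
σ(T₁⁴−T_s⁴)/D₁ = σ(T_s⁴−T₂⁴)/D₂, with D₁ = 1/ε₁+1/ε_s−1 = 1.395, D₂ = 1/ε_s+1/ε₂−1 = 1.778.
Solve for T_s⁴: T_s⁴ = (D₂·T₁⁴ + D₁·T₂⁴)/(D₁+D₂) = 3.558×10⁹ K⁴.

T_s ≈ 244 K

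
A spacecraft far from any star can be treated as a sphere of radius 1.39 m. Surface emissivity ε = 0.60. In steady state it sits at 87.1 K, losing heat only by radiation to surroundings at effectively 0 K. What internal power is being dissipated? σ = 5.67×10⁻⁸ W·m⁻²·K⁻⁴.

Steady state: P = εσA T⁴.
A = 4πr² = 24.28 m²; T⁴ = (87.1)⁴ = 5.755×10⁷ K⁴.
P = 0.60 × 5.67×10⁻⁸ × 24.28 × 5.755×10⁷.

P ≈ 47.5 W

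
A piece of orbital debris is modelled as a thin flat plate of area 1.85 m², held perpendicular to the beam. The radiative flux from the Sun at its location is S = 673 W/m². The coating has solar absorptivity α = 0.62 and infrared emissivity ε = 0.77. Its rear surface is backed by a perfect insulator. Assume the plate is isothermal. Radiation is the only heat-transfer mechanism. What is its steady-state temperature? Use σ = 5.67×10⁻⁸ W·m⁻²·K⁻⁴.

At equilibrium, absorbed power = emitted power.
Absorbing cross-section = A = 1.850 m²; emitting surface = A = 1.850 m² (ratio 1).
αS·A_cross = εσ·A_surf·T⁴  ⇒  T⁴ = αS/(ε·1σ).
T⁴ = 0.620·673/(0.77·1·5.67×10⁻⁸) = 9.557×10⁹ K⁴.
T = (9.557×10⁹)^(1/4).

T ≈ 313 K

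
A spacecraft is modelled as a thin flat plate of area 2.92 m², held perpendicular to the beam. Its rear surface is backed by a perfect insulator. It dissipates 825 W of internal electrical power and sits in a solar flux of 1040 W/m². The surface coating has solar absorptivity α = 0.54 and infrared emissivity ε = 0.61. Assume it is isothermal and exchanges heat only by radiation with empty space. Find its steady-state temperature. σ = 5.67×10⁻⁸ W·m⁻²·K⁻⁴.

At steady state, absorbed solar power + internal power = radiated power.
Absorbed: α·S·A_cross = 0.54·1040·2.920 = 1640 W (cross-section A).
Total input = 1640 + 825 = 2465 W.
Radiated: εσ·A_surf·T⁴ with A_surf = A = 2.920 m².
T⁴ = 2465/(0.61·5.67×10⁻⁸·2.920) = 2.441×10¹⁰ K⁴.

T ≈ 395 K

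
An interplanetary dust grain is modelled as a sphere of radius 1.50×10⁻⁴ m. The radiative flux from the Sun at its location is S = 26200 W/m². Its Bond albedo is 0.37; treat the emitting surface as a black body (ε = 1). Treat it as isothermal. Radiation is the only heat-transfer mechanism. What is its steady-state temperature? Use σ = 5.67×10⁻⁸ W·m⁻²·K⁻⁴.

T ≈ 519 K

At equilibrium, absorbed power = emitted power.
Absorbing cross-section = πr² = 7.069×10⁻⁸ m²; emitting surface = 4πr² = 2.827×10⁻⁷ m² (ratio 4).
(1−a)S·A_cross = εσ·A_surf·T⁴  ⇒  T⁴ = (1−a)S/(4σ).
T⁴ = 0.630·26200/(4·5.67×10⁻⁸) = 7.278×10¹⁰ K⁴.
T = (7.278×10¹⁰)^(1/4).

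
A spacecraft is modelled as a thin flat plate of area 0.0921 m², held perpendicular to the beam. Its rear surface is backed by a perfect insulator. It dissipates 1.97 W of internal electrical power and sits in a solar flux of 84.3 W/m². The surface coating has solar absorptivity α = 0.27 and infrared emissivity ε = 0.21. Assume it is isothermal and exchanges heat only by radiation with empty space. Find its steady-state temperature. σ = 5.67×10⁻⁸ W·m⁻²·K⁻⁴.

At steady state, absorbed solar power + internal power = radiated power.
Absorbed: α·S·A_cross = 0.27·84.3·0.09210 = 2.096 W (cross-section A).
Total input = 2.096 + 1.97 = 4.066 W.
Radiated: εσ·A_surf·T⁴ with A_surf = A = 0.09210 m².
T⁴ = 4.066/(0.21·5.67×10⁻⁸·0.09210) = 3.708×10⁹ K⁴.

T ≈ 247 K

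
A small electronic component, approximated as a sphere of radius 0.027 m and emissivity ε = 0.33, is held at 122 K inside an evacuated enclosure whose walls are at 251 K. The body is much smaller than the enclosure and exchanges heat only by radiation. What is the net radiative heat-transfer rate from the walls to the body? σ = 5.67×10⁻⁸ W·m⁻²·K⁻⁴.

P_net ≈ 0.642 W

For a small grey body in a large enclosure: P_net = εσA(T_body⁴ − T_wall⁴).
A = 4πr² = 0.009161 m²; T_body⁴ − T_wall⁴ = 2.215×10⁸ − 3.969×10⁹ = -3.748×10⁹ K⁴.
|P_net| = 0.33·5.67×10⁻⁸·0.009161·3.748×10⁹.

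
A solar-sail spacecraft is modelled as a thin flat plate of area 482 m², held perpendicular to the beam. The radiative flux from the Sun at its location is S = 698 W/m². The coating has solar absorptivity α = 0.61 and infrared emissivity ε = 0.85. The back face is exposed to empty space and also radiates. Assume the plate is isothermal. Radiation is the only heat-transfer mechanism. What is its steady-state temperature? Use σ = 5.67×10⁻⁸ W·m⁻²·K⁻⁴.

T ≈ 258 K

At equilibrium, absorbed power = emitted power.
Absorbing cross-section = A = 482.0 m²; emitting surface = 2A = 964.0 m² (ratio 2).
αS·A_cross = εσ·A_surf·T⁴  ⇒  T⁴ = αS/(ε·2σ).
T⁴ = 0.610·698/(0.85·2·5.67×10⁻⁸) = 4.417×10⁹ K⁴.
T = (4.417×10⁹)^(1/4).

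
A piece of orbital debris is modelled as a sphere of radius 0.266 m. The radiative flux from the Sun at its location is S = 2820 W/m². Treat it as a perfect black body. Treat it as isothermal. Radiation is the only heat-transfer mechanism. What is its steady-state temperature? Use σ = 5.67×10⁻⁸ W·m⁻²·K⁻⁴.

At equilibrium, absorbed power = emitted power.
Absorbing cross-section = πr² = 0.2223 m²; emitting surface = 4πr² = 0.8891 m² (ratio 4).
S·A_cross = εσ·A_surf·T⁴  ⇒  T⁴ = S/(4σ).
T⁴ = 1.00·2820/(4·5.67×10⁻⁸) = 1.243×10¹⁰ K⁴.
T = (1.243×10¹⁰)^(1/4).

T ≈ 334 K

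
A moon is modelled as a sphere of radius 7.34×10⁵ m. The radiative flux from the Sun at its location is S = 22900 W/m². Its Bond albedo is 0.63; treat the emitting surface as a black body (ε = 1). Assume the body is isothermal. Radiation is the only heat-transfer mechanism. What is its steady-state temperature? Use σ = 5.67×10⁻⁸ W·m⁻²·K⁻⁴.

At equilibrium, absorbed power = emitted power.
Absorbing cross-section = πr² = 1.693×10¹² m²; emitting surface = 4πr² = 6.770×10¹² m² (ratio 4).
(1−a)S·A_cross = εσ·A_surf·T⁴  ⇒  T⁴ = (1−a)S/(4σ).
T⁴ = 0.370·22900/(4·5.67×10⁻⁸) = 3.736×10¹⁰ K⁴.
T = (3.736×10¹⁰)^(1/4).

T ≈ 440 K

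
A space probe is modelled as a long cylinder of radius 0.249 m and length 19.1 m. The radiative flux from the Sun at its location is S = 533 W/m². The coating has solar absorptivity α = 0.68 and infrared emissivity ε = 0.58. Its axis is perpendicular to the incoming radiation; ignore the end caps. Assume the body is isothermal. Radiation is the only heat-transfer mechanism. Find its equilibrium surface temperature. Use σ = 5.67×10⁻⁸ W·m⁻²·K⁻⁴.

At equilibrium, absorbed power = emitted power.
Absorbing cross-section = 2rL = 9.512 m²; emitting surface = 2πrL = 29.88 m² (ratio π).
αS·A_cross = εσ·A_surf·T⁴  ⇒  T⁴ = αS/(ε·πσ).
T⁴ = 0.680·533/(0.58·π·5.67×10⁻⁸) = 3.508×10⁹ K⁴.
T = (3.508×10⁹)^(1/4).

T ≈ 243 K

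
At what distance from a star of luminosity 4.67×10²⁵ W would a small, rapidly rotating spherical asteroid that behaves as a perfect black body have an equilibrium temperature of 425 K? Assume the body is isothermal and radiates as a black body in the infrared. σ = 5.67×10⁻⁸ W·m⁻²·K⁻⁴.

For an isothermal black-emitting sphere, (1−a)S·πr² = σ·4πr²·T⁴ ⇒ S = 4σT⁴/(1−a).
S = 4·5.67×10⁻⁸·(425)⁴/1.00 = 7399 W/m².
Flux falls as S = L/(4πd²), so d = √(L/(4πS)) = √(4.67×10²⁵/(4π·7399)).

d ≈ 2.24×10¹⁰ m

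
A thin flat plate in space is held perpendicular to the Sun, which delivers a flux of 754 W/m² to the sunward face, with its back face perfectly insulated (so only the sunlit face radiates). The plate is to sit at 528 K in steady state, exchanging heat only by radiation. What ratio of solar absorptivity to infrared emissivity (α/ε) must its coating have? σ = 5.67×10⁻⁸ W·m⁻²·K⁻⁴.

Balance: αS·A = εσ·1A·T⁴ ⇒ α/ε = σT⁴/S.
α/ε = 5.67×10⁻⁸·(528)⁴/754 = 5.67×10⁻⁸·7.772×10¹⁰/754.

α/ε ≈ 5.84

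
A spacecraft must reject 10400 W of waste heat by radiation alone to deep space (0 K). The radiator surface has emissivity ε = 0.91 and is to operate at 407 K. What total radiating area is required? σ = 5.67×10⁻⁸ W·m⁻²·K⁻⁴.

A ≈ 7.35 m²

P = εσA T⁴ ⇒ A = P/(εσT⁴).
T⁴ = 2.744×10¹⁰ K⁴.
A = 10400/(0.91 × 5.67×10⁻⁸ × 2.744×10¹⁰).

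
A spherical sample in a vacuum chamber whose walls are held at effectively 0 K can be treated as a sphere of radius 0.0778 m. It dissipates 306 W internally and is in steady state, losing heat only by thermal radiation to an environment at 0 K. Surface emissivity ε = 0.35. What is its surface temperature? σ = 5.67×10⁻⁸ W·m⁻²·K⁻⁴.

T ≈ 671 K

Steady state: internal power = radiated power, P = εσA T⁴.
Radiating area A = 4πr² = 0.07606 m².
T⁴ = P/(εσA) = 306/(0.35·5.67×10⁻⁸·0.07606) = 2.027×10¹¹ K⁴.
T = (2.027×10¹¹)^(1/4).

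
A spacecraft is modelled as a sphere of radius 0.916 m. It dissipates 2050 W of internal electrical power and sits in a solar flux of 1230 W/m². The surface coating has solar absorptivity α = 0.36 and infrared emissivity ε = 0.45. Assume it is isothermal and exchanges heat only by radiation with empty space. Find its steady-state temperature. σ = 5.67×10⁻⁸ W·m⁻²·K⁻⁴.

At steady state, absorbed solar power + internal power = radiated power.
Absorbed: α·S·A_cross = 0.36·1230·2.636 = 1167 W (cross-section πr²).
Total input = 1167 + 2050 = 3217 W.
Radiated: εσ·A_surf·T⁴ with A_surf = 4πr² = 10.54 m².
T⁴ = 3217/(0.45·5.67×10⁻⁸·10.54) = 1.196×10¹⁰ K⁴.

T ≈ 331 K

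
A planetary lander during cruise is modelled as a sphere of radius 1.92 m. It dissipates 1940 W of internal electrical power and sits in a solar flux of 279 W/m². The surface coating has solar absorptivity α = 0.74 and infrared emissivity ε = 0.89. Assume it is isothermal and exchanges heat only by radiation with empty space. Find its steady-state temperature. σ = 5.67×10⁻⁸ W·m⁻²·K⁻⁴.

T ≈ 207 K

At steady state, absorbed solar power + internal power = radiated power.
Absorbed: α·S·A_cross = 0.74·279·11.58 = 2391 W (cross-section πr²).
Total input = 2391 + 1940 = 4331 W.
Radiated: εσ·A_surf·T⁴ with A_surf = 4πr² = 46.32 m².
T⁴ = 4331/(0.89·5.67×10⁻⁸·46.32) = 1.853×10⁹ K⁴.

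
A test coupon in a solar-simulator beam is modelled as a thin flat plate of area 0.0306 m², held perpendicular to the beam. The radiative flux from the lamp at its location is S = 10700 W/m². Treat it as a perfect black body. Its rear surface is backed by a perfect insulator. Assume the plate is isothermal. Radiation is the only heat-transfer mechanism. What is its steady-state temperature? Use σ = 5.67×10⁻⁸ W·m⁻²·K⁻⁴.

At equilibrium, absorbed power = emitted power.
Absorbing cross-section = A = 0.03060 m²; emitting surface = A = 0.03060 m² (ratio 1).
S·A_cross = εσ·A_surf·T⁴  ⇒  T⁴ = S/(1σ).
T⁴ = 1.00·10700/(1·5.67×10⁻⁸) = 1.887×10¹¹ K⁴.
T = (1.887×10¹¹)^(1/4).

T ≈ 659 K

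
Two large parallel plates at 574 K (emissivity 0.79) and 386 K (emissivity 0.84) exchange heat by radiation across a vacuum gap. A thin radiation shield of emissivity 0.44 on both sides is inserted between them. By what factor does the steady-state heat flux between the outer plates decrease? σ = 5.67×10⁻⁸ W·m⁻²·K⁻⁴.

Without shield: q₀ = σΔ(T⁴)/(1/ε₁+1/ε₂−1) with denominator 1.456.
With shield the two gaps are in series; the resistances add: (1/ε₁+1/ε_s−1)+(1/ε_s+1/ε₂−1) = 2.539+2.463 = 5.002.
Heat-flux ratio q₀/q = 5.002/1.456.

factor ≈ 3.43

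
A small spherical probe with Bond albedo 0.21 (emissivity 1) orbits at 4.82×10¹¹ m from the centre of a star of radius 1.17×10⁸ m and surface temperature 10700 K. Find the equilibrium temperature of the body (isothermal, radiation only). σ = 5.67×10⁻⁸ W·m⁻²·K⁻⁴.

T ≈ 111 K

The star's surface emits σT_*⁴; at distance d the flux is S = σT_*⁴(R_*/d)².
S = 5.67×10⁻⁸·(10700)⁴·(1.17×10⁸/4.82×10¹¹)² = 43.79 W/m².
For an isothermal sphere T⁴ = (1−a)S/(4σ) = 1.525×10⁸ K⁴.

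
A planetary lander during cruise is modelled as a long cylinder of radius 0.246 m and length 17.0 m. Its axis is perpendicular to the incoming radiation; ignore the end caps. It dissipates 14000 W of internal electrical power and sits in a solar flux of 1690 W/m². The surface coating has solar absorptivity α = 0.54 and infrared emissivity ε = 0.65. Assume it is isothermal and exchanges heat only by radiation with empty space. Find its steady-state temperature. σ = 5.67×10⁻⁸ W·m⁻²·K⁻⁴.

T ≈ 387 K

At steady state, absorbed solar power + internal power = radiated power.
Absorbed: α·S·A_cross = 0.54·1690·8.364 = 7633 W (cross-section 2rL).
Total input = 7633 + 14000 = 21630 W.
Radiated: εσ·A_surf·T⁴ with A_surf = 2πrL = 26.28 m².
T⁴ = 21630/(0.65·5.67×10⁻⁸·26.28) = 2.234×10¹⁰ K⁴.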